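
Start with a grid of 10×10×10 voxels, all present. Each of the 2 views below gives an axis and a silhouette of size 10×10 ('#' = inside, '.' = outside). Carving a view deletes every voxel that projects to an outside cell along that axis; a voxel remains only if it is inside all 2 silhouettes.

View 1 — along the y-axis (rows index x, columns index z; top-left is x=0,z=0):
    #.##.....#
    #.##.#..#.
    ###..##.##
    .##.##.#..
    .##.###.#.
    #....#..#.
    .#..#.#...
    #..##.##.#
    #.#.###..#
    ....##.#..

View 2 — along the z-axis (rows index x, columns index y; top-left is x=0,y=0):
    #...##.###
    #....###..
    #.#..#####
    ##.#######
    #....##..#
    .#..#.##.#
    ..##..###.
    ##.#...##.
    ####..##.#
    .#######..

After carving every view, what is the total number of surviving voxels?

voxel count = 285

full grid |V| = 1000
step 1: project along y, AND mask (48/100) → |grid| = 480
step 2: project along z, AND mask (59/100) → |grid| = 285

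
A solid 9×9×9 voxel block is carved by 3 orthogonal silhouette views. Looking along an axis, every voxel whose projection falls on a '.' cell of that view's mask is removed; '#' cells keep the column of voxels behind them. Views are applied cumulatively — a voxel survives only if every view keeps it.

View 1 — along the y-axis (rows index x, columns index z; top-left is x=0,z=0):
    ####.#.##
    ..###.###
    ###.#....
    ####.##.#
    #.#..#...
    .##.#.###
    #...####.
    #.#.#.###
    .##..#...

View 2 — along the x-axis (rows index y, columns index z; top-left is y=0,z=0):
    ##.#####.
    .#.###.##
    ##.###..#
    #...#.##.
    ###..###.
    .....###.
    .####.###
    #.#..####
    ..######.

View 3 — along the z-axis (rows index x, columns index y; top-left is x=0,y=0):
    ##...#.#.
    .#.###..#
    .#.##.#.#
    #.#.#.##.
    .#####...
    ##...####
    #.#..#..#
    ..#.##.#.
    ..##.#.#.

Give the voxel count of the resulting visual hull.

full grid |V| = 729
carve view 1 (along y, XZ-mask fill 47/81): 423 voxels remain
carve view 2 (along x, YZ-mask fill 51/81): 262 voxels remain
carve view 3 (along z, XY-mask fill 42/81): 137 voxels remain

voxel count = 137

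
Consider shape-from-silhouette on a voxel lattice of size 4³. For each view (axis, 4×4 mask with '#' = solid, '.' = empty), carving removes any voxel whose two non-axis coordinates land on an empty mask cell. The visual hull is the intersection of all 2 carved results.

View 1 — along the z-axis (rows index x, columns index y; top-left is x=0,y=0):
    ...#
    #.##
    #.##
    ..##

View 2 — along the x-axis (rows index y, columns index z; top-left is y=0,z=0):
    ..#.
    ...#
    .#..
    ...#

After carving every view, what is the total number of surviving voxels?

voxel count = 9

start: 4×4×4 = 64 voxels
[1] z-view keeps 9 columns → grid now 36
[2] x-view keeps 4 columns → grid now 9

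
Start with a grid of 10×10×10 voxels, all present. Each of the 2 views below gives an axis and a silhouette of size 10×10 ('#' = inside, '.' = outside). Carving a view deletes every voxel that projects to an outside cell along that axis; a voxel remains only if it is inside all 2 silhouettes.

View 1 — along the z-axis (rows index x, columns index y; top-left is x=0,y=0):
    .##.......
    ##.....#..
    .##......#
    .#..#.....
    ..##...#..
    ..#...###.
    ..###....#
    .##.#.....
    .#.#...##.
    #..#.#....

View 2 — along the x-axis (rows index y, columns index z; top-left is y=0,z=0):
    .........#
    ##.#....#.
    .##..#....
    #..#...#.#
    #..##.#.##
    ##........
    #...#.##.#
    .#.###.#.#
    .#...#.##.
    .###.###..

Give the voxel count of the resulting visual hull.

129 voxels

start: 10×10×10 = 1000 voxels
  1. axis=2 (XY plane), |mask|=31  ⇒  voxels=310
  2. axis=0 (YZ plane), |mask|=41  ⇒  voxels=129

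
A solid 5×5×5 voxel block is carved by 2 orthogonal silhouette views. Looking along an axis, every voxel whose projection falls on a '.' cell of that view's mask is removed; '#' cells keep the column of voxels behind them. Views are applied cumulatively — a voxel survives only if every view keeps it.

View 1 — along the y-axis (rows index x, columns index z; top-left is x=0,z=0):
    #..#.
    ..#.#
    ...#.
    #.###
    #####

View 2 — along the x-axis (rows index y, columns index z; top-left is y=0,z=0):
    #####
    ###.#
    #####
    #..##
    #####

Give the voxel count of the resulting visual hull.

before carving: 125 voxels (5×5×5)
step 1: project along y, AND mask (14/25) → |grid| = 70
step 2: project along x, AND mask (22/25) → |grid| = 62

|visual hull| = 62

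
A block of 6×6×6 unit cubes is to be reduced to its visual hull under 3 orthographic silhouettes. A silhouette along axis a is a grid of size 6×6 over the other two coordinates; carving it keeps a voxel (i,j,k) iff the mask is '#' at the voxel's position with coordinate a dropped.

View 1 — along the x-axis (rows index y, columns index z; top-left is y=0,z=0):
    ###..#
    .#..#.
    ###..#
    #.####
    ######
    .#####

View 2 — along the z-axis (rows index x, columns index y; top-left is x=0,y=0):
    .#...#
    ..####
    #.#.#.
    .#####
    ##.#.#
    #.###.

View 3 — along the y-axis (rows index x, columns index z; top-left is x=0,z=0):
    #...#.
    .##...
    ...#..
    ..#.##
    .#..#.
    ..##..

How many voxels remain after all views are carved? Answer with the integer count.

start: 6×6×6 = 216 voxels
  1. axis=0 (YZ plane), |mask|=26  ⇒  voxels=156
  2. axis=2 (XY plane), |mask|=22  ⇒  voxels=98
  3. axis=1 (XZ plane), |mask|=12  ⇒  voxels=34

34 voxels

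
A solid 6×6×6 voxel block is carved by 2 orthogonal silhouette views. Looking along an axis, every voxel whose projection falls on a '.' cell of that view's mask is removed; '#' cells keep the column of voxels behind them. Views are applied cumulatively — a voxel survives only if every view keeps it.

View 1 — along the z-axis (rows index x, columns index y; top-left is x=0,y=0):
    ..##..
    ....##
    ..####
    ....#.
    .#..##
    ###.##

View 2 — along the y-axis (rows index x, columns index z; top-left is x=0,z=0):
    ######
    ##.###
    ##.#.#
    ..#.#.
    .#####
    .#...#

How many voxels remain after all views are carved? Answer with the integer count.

full grid |V| = 216
after view 1 [z-axis, 17 of 36 cells solid] → remaining = 102
after view 2 [y-axis, 24 of 36 cells solid] → remaining = 65

remaining voxels: 65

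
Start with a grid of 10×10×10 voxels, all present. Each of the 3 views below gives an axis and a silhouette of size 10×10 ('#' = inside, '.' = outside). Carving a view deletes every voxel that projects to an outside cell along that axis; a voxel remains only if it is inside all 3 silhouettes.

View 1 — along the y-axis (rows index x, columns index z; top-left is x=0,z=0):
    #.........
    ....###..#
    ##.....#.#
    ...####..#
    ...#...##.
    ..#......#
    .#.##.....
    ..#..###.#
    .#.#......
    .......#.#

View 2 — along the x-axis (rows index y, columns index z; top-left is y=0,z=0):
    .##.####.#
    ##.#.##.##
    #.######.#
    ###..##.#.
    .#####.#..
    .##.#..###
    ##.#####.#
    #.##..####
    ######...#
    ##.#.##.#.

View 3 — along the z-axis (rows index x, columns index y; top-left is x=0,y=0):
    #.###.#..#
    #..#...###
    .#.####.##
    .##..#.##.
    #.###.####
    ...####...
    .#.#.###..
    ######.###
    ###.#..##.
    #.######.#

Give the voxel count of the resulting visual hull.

voxel count = 133

before carving: 1000 voxels (10×10×10)
step 1: project along y, AND mask (31/100) → |grid| = 310
step 2: project along x, AND mask (68/100) → |grid| = 214
step 3: project along z, AND mask (63/100) → |grid| = 133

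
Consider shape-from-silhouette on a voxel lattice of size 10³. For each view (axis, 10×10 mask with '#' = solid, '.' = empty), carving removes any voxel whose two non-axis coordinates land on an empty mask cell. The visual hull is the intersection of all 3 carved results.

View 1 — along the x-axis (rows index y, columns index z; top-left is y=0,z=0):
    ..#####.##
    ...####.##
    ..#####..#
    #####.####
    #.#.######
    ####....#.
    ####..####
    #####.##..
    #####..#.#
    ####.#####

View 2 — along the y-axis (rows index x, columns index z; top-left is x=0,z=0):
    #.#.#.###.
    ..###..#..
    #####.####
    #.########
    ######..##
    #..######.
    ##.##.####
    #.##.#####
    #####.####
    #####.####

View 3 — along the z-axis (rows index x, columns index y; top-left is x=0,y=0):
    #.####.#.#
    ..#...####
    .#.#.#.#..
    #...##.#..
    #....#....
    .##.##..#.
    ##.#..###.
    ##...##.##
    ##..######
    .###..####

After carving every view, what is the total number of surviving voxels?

before carving: 1000 voxels (10×10×10)
[1] x-view keeps 72 columns → grid now 720
[2] y-view keeps 77 columns → grid now 566
[3] z-view keeps 54 columns → grid now 307

voxel count = 307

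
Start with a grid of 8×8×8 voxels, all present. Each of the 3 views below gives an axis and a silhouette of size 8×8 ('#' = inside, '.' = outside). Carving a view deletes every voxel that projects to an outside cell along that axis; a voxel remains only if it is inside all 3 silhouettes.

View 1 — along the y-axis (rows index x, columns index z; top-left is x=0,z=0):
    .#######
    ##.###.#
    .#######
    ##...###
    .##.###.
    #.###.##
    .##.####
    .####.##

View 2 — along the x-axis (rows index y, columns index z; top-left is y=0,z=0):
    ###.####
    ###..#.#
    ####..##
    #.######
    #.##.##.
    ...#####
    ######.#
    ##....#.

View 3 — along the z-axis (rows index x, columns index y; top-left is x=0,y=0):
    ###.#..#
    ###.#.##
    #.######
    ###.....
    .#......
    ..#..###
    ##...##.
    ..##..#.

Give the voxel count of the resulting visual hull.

start: 8×8×8 = 512 voxels
  1. axis=1 (XZ plane), |mask|=48  ⇒  voxels=384
  2. axis=0 (YZ plane), |mask|=45  ⇒  voxels=265
  3. axis=2 (XY plane), |mask|=33  ⇒  voxels=145

145 voxels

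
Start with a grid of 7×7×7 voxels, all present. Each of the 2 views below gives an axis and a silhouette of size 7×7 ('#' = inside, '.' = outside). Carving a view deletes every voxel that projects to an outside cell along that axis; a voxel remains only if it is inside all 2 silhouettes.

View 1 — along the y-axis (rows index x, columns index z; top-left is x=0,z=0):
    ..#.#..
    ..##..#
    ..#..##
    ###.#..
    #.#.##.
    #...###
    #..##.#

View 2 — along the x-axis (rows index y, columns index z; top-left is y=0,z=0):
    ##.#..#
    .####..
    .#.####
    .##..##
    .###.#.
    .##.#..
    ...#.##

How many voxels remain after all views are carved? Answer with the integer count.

initial block: 7^3 = 343
  1. axis=1 (XZ plane), |mask|=24  ⇒  voxels=168
  2. axis=0 (YZ plane), |mask|=27  ⇒  voxels=83

|visual hull| = 83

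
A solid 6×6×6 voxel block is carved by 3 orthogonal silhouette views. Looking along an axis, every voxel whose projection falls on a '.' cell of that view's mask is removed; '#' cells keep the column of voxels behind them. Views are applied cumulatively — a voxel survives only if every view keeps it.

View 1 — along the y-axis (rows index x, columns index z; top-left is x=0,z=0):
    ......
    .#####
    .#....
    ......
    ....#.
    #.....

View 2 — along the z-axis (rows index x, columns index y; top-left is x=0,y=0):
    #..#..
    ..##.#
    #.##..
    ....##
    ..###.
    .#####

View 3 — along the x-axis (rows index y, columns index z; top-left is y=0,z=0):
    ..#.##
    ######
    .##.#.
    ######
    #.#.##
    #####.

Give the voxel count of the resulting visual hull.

remaining voxels: 21

full grid |V| = 216
V1 y: intersect with XZ mask (8 set) -- 48 left
V2 z: intersect with XY mask (18 set) -- 26 left
V3 x: intersect with YZ mask (27 set) -- 21 left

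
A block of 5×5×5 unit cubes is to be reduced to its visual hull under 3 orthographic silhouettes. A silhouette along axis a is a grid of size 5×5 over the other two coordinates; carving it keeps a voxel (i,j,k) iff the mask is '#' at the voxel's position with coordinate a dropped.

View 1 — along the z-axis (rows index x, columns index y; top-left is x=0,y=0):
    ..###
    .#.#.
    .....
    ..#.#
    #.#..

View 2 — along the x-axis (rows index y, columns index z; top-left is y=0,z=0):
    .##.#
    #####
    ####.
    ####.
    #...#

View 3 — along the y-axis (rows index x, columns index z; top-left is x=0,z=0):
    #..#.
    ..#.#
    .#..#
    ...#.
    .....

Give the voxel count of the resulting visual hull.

before carving: 125 voxels (5×5×5)
after view 1 [z-axis, 9 of 25 cells solid] → remaining = 45
after view 2 [x-axis, 18 of 25 cells solid] → remaining = 32
after view 3 [y-axis, 7 of 25 cells solid] → remaining = 9

|visual hull| = 9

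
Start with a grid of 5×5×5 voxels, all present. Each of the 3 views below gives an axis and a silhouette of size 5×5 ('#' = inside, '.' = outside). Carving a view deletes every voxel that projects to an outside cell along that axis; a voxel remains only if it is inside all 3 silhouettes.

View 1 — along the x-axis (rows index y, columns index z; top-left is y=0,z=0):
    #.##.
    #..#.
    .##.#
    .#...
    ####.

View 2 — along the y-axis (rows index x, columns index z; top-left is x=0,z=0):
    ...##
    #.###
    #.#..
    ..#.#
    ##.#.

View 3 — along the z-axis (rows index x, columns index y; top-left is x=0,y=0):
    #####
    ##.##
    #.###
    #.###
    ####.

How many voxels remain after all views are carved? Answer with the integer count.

initial block: 5^3 = 125
carve view 1 (along x, YZ-mask fill 13/25): 65 voxels remain
carve view 2 (along y, XZ-mask fill 13/25): 33 voxels remain
carve view 3 (along z, XY-mask fill 21/25): 27 voxels remain

remaining voxels: 27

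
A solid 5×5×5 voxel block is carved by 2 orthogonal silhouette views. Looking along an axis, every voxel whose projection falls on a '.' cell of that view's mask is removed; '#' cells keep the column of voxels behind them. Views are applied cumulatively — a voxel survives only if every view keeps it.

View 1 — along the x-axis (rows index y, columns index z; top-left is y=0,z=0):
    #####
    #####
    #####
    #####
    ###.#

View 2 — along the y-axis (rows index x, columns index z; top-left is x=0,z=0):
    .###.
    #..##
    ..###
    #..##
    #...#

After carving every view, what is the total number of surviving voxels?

start: 5×5×5 = 125 voxels
after view 1 [x-axis, 24 of 25 cells solid] → remaining = 120
after view 2 [y-axis, 14 of 25 cells solid] → remaining = 66

|visual hull| = 66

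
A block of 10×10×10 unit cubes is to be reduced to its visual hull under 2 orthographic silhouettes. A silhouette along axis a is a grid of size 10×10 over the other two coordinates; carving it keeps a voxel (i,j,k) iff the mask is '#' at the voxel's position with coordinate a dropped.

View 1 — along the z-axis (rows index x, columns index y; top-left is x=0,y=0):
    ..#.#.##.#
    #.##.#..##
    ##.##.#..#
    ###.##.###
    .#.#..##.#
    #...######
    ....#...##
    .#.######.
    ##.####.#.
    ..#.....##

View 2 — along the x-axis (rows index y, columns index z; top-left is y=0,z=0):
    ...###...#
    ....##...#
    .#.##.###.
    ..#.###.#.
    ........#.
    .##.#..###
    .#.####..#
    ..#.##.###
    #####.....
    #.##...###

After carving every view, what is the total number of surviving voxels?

remaining voxels: 270

before carving: 1000 voxels (10×10×10)
step 1: project along z, AND mask (57/100) → |grid| = 570
step 2: project along x, AND mask (48/100) → |grid| = 270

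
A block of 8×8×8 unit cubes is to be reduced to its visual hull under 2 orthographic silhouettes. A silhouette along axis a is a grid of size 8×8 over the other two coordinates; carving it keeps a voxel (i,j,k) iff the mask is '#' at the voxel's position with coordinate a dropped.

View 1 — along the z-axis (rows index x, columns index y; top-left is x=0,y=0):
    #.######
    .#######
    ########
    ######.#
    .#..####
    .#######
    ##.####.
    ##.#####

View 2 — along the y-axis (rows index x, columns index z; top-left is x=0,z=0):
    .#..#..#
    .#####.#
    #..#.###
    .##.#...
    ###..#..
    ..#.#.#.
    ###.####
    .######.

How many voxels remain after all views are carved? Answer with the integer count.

remaining voxels: 249

before carving: 512 voxels (8×8×8)
step 1: project along z, AND mask (54/64) → |grid| = 432
step 2: project along y, AND mask (37/64) → |grid| = 249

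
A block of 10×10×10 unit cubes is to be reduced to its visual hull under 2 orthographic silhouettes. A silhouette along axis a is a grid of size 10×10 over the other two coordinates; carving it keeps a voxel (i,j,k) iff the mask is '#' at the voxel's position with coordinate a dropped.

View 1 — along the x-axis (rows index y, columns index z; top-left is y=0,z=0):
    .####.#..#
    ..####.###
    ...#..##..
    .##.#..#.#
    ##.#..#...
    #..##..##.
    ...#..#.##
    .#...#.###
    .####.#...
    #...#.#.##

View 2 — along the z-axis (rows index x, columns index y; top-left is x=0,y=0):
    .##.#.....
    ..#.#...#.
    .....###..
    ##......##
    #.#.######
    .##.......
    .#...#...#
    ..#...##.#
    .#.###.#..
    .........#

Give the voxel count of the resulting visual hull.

initial block: 10^3 = 1000
carve view 1 (along x, YZ-mask fill 49/100): 490 voxels remain
carve view 2 (along z, XY-mask fill 36/100): 175 voxels remain

175 voxels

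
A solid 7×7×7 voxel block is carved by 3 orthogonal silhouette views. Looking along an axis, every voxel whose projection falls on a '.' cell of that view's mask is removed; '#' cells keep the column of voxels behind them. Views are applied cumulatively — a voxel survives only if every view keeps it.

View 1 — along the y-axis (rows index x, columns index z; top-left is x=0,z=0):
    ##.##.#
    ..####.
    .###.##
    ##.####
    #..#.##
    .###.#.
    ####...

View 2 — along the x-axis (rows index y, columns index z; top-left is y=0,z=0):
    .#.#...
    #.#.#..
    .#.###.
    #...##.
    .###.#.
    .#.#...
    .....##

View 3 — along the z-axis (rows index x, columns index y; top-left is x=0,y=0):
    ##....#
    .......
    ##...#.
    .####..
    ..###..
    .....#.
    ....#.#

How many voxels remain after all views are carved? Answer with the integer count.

remaining voxels: 33

full grid |V| = 343
carve view 1 (along y, XZ-mask fill 32/49): 224 voxels remain
carve view 2 (along x, YZ-mask fill 20/49): 97 voxels remain
carve view 3 (along z, XY-mask fill 16/49): 33 voxels remain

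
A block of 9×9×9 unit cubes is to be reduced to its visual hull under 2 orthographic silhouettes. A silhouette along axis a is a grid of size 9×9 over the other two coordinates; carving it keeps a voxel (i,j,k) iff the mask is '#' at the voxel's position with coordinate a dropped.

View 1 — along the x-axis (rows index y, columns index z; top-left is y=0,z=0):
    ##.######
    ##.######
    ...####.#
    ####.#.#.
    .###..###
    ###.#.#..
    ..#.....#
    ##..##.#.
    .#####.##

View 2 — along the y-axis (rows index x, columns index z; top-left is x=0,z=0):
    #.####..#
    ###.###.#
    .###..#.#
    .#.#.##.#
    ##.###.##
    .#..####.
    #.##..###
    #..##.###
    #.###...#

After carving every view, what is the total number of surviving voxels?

300 voxels

full grid |V| = 729
step 1: project along x, AND mask (52/81) → |grid| = 468
step 2: project along y, AND mask (52/81) → |grid| = 300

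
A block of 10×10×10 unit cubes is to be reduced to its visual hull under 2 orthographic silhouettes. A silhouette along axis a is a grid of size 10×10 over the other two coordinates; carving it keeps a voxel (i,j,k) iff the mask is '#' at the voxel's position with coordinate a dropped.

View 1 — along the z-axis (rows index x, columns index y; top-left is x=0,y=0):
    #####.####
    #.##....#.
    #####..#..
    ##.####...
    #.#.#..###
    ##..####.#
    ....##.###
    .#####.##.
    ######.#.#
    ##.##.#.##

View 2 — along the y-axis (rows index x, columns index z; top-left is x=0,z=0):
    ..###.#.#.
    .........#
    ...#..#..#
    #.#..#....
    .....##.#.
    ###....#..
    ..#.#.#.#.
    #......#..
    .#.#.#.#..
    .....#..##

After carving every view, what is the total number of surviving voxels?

initial block: 10^3 = 1000
[1] z-view keeps 65 columns → grid now 650
[2] y-view keeps 32 columns → grid now 218

|visual hull| = 218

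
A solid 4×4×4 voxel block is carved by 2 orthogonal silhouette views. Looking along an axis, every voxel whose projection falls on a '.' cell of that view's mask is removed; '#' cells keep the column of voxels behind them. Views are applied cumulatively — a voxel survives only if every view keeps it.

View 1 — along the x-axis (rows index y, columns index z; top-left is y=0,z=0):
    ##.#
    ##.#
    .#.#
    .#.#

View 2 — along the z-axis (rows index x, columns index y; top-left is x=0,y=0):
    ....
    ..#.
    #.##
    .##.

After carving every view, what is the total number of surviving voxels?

initial block: 4^3 = 64
V1 x: intersect with YZ mask (10 set) -- 40 left
V2 z: intersect with XY mask (6 set) -- 14 left

voxel count = 14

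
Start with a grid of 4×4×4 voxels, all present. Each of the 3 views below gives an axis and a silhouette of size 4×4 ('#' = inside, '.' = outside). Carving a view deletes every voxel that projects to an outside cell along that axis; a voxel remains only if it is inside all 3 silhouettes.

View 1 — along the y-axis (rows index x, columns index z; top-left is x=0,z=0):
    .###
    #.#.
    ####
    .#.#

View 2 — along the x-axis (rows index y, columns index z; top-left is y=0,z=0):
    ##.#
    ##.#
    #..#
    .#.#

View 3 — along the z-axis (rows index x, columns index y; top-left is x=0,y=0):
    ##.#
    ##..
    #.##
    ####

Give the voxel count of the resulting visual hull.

|visual hull| = 22

start: 4×4×4 = 64 voxels
step 1: project along y, AND mask (11/16) → |grid| = 44
step 2: project along x, AND mask (10/16) → |grid| = 27
step 3: project along z, AND mask (12/16) → |grid| = 22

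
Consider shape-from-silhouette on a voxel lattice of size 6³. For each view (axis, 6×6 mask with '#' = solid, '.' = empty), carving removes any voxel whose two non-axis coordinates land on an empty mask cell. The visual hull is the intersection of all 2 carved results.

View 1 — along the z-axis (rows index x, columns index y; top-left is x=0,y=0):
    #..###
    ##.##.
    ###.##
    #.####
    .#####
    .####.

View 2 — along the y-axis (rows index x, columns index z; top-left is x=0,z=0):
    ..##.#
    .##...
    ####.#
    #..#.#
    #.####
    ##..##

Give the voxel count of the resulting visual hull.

101 voxels

before carving: 216 voxels (6×6×6)
[1] z-view keeps 27 columns → grid now 162
[2] y-view keeps 22 columns → grid now 101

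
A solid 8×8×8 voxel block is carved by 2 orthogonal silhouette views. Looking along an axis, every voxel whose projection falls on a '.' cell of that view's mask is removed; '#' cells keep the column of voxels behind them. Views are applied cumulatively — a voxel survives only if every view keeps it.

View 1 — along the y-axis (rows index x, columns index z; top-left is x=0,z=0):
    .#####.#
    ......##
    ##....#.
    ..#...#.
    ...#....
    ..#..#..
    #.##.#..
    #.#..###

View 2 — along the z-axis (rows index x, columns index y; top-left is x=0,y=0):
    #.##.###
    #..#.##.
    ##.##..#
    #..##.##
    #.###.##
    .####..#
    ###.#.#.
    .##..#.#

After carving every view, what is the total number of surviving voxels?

voxel count = 125

before carving: 512 voxels (8×8×8)
  1. axis=1 (XZ plane), |mask|=25  ⇒  voxels=200
  2. axis=2 (XY plane), |mask|=40  ⇒  voxels=125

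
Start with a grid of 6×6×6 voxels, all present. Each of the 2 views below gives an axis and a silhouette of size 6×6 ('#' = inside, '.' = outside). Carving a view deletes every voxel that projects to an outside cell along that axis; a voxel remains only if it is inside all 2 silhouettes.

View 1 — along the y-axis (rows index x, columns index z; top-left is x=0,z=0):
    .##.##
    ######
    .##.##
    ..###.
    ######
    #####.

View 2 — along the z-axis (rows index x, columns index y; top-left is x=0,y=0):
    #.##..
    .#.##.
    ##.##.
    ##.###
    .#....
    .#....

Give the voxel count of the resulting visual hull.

before carving: 216 voxels (6×6×6)
step 1: project along y, AND mask (28/36) → |grid| = 168
step 2: project along z, AND mask (17/36) → |grid| = 72

voxel count = 72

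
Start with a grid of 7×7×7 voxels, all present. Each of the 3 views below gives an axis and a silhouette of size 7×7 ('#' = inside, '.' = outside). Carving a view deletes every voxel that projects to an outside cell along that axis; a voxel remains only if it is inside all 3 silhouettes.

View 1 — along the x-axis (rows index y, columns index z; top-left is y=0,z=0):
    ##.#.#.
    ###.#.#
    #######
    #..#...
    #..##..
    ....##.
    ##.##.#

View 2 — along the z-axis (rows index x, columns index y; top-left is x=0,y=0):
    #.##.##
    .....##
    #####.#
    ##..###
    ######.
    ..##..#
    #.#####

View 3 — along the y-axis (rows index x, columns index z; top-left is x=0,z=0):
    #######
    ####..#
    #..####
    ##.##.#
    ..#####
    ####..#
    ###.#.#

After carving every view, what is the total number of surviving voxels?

full grid |V| = 343
  1. axis=0 (YZ plane), |mask|=28  ⇒  voxels=196
  2. axis=2 (XY plane), |mask|=33  ⇒  voxels=132
  3. axis=1 (XZ plane), |mask|=37  ⇒  voxels=101

voxel count = 101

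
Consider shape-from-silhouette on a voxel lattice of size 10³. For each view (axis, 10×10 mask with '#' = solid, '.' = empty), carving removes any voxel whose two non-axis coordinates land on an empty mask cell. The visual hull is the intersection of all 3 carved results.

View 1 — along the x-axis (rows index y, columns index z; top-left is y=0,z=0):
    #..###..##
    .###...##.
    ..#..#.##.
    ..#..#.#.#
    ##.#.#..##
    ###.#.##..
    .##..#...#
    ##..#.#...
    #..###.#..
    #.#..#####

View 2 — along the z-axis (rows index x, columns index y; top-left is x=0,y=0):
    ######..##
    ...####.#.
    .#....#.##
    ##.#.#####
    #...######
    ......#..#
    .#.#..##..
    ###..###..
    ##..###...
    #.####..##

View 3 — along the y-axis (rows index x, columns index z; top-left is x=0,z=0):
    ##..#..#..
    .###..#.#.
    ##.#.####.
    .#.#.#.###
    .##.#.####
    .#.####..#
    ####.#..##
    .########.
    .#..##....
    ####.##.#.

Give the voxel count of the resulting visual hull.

start: 10×10×10 = 1000 voxels
[1] x-view keeps 51 columns → grid now 510
[2] z-view keeps 56 columns → grid now 290
[3] y-view keeps 60 columns → grid now 168

|visual hull| = 168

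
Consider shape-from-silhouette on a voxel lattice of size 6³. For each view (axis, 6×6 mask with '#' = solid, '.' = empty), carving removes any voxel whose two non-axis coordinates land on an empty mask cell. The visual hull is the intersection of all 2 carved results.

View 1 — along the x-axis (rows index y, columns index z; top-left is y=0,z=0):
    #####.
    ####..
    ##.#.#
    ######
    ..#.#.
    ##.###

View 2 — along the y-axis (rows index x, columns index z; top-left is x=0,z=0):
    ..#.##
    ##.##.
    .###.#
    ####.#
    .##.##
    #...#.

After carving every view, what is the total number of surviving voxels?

voxel count = 94

before carving: 216 voxels (6×6×6)
[1] x-view keeps 26 columns → grid now 156
[2] y-view keeps 22 columns → grid now 94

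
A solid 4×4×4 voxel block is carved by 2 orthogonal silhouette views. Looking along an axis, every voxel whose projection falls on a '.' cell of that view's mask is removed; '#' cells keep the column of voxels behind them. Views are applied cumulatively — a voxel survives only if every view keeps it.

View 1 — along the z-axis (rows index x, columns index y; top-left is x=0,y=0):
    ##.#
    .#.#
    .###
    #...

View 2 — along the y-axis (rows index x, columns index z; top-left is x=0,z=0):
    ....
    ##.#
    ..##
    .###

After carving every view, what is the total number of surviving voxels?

before carving: 64 voxels (4×4×4)
[1] z-view keeps 9 columns → grid now 36
[2] y-view keeps 8 columns → grid now 15

15 voxels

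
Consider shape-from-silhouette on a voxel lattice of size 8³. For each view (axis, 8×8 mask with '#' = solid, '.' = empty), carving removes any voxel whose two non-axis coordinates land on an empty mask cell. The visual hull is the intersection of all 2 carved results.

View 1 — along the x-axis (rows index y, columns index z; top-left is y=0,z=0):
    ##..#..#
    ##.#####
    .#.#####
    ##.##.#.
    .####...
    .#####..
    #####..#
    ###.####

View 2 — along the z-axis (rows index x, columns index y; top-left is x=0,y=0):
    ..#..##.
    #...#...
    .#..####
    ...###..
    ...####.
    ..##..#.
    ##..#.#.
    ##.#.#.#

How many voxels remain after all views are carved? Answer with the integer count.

before carving: 512 voxels (8×8×8)
step 1: project along x, AND mask (44/64) → |grid| = 352
step 2: project along z, AND mask (29/64) → |grid| = 154

voxel count = 154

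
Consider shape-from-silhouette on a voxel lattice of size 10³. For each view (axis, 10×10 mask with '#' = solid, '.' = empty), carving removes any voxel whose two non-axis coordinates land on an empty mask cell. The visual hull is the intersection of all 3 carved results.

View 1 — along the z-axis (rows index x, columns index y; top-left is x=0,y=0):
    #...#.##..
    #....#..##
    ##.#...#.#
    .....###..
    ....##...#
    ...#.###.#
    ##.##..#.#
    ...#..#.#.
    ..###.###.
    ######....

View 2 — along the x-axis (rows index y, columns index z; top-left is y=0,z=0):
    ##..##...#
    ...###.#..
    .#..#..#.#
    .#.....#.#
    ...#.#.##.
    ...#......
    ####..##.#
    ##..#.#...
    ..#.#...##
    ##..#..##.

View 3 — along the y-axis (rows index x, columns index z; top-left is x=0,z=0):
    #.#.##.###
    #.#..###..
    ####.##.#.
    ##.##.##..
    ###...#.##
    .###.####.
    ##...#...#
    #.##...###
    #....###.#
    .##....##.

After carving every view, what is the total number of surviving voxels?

start: 10×10×10 = 1000 voxels
V1 z: intersect with XY mask (45 set) -- 450 left
V2 x: intersect with YZ mask (41 set) -- 184 left
V3 y: intersect with XZ mask (57 set) -- 100 left

voxel count = 100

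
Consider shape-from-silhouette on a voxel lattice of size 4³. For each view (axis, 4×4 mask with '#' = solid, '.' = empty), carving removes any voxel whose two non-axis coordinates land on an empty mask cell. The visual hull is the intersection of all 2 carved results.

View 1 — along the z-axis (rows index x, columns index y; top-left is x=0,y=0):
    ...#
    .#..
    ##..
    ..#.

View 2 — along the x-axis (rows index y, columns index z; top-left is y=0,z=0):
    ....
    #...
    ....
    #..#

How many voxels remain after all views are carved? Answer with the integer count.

remaining voxels: 4

start: 4×4×4 = 64 voxels
  1. axis=2 (XY plane), |mask|=5  ⇒  voxels=20
  2. axis=0 (YZ plane), |mask|=3  ⇒  voxels=4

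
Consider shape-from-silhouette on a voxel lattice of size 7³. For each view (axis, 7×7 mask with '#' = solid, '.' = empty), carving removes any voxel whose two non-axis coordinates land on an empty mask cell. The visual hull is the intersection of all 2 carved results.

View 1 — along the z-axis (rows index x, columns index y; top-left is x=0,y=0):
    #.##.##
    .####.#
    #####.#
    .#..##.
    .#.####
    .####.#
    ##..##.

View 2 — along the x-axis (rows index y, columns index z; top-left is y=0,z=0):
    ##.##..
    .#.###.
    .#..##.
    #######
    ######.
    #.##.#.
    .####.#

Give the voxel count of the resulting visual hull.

initial block: 7^3 = 343
  1. axis=2 (XY plane), |mask|=33  ⇒  voxels=231
  2. axis=0 (YZ plane), |mask|=33  ⇒  voxels=160

remaining voxels: 160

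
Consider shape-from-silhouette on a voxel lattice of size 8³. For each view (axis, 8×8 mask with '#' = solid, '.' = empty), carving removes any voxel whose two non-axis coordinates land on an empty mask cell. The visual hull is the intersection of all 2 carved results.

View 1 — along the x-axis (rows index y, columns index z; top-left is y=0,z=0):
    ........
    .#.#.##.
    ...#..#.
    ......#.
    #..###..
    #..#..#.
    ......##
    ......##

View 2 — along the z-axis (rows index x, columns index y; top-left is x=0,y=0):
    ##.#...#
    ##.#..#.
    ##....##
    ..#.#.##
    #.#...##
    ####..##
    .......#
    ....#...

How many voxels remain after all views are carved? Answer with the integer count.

|visual hull| = 55

start: 8×8×8 = 512 voxels
after view 1 [x-axis, 18 of 64 cells solid] → remaining = 144
after view 2 [z-axis, 28 of 64 cells solid] → remaining = 55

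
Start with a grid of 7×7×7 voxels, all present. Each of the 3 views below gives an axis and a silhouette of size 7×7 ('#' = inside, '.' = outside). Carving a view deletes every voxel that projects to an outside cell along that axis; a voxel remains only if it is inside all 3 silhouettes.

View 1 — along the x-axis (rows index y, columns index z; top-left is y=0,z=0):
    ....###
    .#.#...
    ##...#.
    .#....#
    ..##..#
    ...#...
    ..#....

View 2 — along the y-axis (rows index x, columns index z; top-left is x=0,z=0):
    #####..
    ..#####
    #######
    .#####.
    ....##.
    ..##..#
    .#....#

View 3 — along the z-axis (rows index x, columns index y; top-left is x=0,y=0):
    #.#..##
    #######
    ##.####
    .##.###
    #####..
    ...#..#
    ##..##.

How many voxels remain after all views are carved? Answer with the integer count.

|visual hull| = 44

initial block: 7^3 = 343
carve view 1 (along x, YZ-mask fill 15/49): 105 voxels remain
carve view 2 (along y, XZ-mask fill 29/49): 64 voxels remain
carve view 3 (along z, XY-mask fill 33/49): 44 voxels remain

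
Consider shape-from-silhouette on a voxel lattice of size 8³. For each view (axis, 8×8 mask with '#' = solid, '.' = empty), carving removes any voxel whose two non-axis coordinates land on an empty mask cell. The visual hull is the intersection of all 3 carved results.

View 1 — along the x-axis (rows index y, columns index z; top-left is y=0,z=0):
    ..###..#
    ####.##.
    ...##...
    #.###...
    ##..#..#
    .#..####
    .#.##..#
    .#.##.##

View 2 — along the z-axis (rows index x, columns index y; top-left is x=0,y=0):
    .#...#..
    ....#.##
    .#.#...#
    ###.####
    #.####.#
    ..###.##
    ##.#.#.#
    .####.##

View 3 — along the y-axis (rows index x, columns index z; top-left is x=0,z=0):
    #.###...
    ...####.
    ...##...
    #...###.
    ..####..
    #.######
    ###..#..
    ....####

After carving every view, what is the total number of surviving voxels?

voxel count = 78

before carving: 512 voxels (8×8×8)
step 1: project along x, AND mask (34/64) → |grid| = 272
step 2: project along z, AND mask (37/64) → |grid| = 161
step 3: project along y, AND mask (33/64) → |grid| = 78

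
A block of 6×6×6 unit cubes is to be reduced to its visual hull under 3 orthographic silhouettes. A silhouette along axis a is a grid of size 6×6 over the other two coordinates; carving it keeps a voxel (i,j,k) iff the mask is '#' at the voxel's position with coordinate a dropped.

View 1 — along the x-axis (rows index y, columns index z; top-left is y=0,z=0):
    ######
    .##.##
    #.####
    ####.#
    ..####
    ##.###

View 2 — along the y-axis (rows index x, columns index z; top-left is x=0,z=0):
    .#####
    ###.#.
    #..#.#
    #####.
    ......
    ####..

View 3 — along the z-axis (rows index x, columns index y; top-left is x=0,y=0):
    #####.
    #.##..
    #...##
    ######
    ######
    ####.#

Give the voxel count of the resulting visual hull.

|visual hull| = 78

full grid |V| = 216
V1 x: intersect with YZ mask (29 set) -- 174 left
V2 y: intersect with XZ mask (21 set) -- 99 left
V3 z: intersect with XY mask (28 set) -- 78 left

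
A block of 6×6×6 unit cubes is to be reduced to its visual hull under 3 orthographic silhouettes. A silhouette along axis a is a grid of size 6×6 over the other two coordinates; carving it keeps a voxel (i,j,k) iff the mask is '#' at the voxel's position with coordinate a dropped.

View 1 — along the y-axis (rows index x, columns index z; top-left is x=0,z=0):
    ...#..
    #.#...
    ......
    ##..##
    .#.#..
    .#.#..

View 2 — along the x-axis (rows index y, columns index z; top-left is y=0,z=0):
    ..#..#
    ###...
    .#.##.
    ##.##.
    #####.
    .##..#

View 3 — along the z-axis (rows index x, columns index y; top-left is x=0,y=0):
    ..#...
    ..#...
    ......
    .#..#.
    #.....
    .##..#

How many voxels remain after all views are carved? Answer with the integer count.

remaining voxels: 10

initial block: 6^3 = 216
[1] y-view keeps 11 columns → grid now 66
[2] x-view keeps 20 columns → grid now 39
[3] z-view keeps 8 columns → grid now 10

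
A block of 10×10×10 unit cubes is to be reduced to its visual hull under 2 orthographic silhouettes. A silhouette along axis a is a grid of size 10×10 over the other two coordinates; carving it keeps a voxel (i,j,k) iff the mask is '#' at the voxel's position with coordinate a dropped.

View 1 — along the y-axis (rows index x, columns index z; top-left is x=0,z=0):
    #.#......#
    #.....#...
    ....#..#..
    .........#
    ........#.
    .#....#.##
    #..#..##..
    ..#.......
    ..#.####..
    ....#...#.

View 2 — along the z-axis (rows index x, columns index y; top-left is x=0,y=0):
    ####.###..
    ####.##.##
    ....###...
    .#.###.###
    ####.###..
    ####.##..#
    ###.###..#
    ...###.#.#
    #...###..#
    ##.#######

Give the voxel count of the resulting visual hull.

voxel count = 161

before carving: 1000 voxels (10×10×10)
carve view 1 (along y, XZ-mask fill 25/100): 250 voxels remain
carve view 2 (along z, XY-mask fill 65/100): 161 voxels remain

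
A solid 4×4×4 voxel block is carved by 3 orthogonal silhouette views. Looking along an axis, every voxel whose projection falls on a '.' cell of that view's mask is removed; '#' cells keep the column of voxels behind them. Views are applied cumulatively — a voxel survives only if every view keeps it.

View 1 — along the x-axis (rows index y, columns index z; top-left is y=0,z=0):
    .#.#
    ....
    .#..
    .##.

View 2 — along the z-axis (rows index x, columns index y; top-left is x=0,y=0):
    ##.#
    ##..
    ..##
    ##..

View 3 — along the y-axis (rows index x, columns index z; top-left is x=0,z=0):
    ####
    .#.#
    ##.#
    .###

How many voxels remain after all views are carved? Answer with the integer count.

initial block: 4^3 = 64
step 1: project along x, AND mask (5/16) → |grid| = 20
step 2: project along z, AND mask (9/16) → |grid| = 11
step 3: project along y, AND mask (12/16) → |grid| = 10

|visual hull| = 10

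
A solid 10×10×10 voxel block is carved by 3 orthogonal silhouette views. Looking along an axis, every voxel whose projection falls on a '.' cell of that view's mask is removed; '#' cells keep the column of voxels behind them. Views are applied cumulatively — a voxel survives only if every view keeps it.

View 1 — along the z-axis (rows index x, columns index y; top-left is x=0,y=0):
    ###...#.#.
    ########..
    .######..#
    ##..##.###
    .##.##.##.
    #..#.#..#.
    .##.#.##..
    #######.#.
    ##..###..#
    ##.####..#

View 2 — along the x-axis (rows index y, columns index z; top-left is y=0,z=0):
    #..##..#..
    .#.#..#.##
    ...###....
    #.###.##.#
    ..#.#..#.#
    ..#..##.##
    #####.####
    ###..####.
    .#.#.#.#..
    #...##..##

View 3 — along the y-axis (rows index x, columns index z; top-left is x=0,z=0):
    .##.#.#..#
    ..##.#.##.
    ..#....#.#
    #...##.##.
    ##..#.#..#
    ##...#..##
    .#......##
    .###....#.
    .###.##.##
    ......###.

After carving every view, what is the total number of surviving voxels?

start: 10×10×10 = 1000 voxels
after view 1 [z-axis, 63 of 100 cells solid] → remaining = 630
after view 2 [x-axis, 53 of 100 cells solid] → remaining = 329
after view 3 [y-axis, 45 of 100 cells solid] → remaining = 143

143 voxels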